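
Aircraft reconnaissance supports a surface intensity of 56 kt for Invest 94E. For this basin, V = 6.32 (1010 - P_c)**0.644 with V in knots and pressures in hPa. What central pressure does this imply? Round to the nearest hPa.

980 hPa

ΔP = (V / 6.32)^(1/0.644) = (56/6.32)^1.553.
56/6.32 = 8.861; 8.861^1.553 ≈ 29.60 hPa.
P_c = 1010 − 29.60 = 980.40 ≈ 980 hPa.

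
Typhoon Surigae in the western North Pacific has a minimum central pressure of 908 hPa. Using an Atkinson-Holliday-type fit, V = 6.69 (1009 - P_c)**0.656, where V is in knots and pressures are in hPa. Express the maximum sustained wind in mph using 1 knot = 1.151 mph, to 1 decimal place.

ΔP = 1009 − 908 = 101 hPa.
V ≈ 6.69 × 101^0.656 = 6.69 × 20.646 ≈ 138.121 kt.
138.121 × 1.151 ≈ 158.98 mph → 159.0 mph.

159.0 mph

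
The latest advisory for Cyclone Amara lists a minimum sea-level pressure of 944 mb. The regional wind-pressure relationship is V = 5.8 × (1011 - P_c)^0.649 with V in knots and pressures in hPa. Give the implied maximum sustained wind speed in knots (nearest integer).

ΔP = 1011 − 944 = 67 mb.
67^0.649 ≈ 15.315.
V ≈ 5.8 × 15.315 ≈ 88.8 kt.

89 kt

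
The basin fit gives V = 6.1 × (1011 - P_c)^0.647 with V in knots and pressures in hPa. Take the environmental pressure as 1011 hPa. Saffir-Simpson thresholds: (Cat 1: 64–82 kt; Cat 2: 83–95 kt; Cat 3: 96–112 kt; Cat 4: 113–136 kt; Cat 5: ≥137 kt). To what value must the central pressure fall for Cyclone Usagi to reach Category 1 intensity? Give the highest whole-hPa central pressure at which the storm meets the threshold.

Category 1 begins at V = 64 kt.
Required ΔP = (64/6.1)^(1/0.647) = 10.492^1.546 ≈ 37.83 hPa.
P_c ≤ 1011 − 37.83 = 973.17, so the highest integer P_c is 973 hPa.

973 hPa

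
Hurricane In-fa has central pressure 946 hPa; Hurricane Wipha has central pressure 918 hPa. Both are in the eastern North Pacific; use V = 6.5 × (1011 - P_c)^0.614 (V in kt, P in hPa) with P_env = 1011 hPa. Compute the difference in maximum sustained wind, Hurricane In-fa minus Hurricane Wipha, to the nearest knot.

-21 kt

Hurricane In-fa: ΔP = 65; V ≈ 6.5 × 65^0.614 ≈ 84.34 kt.
Hurricane Wipha: ΔP = 93; V ≈ 6.5 × 93^0.614 ≈ 105.09 kt.
Difference ≈ 84.34 − 105.09 = -20.75 → -21 kt.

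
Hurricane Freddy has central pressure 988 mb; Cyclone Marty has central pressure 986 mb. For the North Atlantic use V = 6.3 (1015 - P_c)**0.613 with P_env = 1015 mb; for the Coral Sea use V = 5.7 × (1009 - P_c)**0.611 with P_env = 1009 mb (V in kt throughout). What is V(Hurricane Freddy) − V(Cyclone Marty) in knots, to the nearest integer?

9 kt

Hurricane Freddy: ΔP = 27; V ≈ 6.3 × 27^0.613 ≈ 47.51 kt.
Cyclone Marty: ΔP = 23; V ≈ 5.7 × 23^0.611 ≈ 38.72 kt.
Difference ≈ 47.51 − 38.72 = 8.79 → 9 kt.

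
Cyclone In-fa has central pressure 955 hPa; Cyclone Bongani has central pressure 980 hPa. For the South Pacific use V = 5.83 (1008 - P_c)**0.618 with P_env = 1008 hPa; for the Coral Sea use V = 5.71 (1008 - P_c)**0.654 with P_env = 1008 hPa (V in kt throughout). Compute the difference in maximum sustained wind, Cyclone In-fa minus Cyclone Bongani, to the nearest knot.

17 kt

Cyclone In-fa: ΔP = 53; V ≈ 5.83 × 53^0.618 ≈ 67.81 kt.
Cyclone Bongani: ΔP = 28; V ≈ 5.71 × 28^0.654 ≈ 50.48 kt.
Difference ≈ 67.81 − 50.48 = 17.33 → 17 kt.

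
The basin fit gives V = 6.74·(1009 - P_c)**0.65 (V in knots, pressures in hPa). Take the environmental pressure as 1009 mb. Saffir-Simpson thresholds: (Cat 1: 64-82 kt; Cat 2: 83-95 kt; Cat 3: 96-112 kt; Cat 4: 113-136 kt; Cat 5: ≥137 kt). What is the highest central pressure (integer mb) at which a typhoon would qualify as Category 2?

Category 2 begins at V = 83 kt.
Required ΔP = (83/6.74)^(1/0.65) = 12.315^1.538 ≈ 47.60 mb.
P_c ≤ 1009 − 47.60 = 961.40, so the highest integer P_c is 961 mb.

961 mb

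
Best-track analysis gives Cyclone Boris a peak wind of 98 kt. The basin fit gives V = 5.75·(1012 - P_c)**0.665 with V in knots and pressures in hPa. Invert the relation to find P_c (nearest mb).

ΔP = (V / 5.75)^(1/0.665) = (98/5.75)^1.504.
98/5.75 = 17.043; 17.043^1.504 ≈ 71.12 mb.
P_c = 1012 − 71.12 = 940.88 ≈ 941 mb.

941 mb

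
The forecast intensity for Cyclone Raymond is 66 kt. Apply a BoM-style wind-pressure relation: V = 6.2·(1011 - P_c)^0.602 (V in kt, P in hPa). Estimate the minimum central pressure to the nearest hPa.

960 hPa

ΔP = (V / 6.2)^(1/0.602) = (66/6.2)^1.661.
66/6.2 = 10.645; 10.645^1.661 ≈ 50.84 hPa.
P_c = 1011 − 50.84 = 960.16 ≈ 960 hPa.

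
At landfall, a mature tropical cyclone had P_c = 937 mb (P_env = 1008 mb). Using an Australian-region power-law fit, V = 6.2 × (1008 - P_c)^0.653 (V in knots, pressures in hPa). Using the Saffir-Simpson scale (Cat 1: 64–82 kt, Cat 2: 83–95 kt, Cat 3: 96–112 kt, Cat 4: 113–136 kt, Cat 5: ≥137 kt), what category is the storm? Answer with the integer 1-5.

ΔP = 1008 − 937 = 71 mb.
V ≈ 6.2 × 71^0.653 = 6.2 × 16.18 ≈ 100 kt.
100 kt falls in the Category 3 band.

3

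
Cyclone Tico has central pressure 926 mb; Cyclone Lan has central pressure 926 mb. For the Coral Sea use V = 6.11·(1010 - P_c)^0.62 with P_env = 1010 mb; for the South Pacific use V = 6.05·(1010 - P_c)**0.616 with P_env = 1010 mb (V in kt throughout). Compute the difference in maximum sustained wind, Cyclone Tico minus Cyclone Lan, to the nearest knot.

Cyclone Tico: ΔP = 84; V ≈ 6.11 × 84^0.62 ≈ 95.30 kt.
Cyclone Lan: ΔP = 84; V ≈ 6.05 × 84^0.616 ≈ 92.71 kt.
Difference ≈ 95.30 − 92.71 = 2.59 → 3 kt.

3 kt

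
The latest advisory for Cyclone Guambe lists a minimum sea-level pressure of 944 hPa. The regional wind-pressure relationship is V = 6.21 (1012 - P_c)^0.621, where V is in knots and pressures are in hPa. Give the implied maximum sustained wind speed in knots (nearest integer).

ΔP = 1012 − 944 = 68 hPa.
68^0.621 ≈ 13.740.
V ≈ 6.21 × 13.740 ≈ 85.3 kt.

85 kt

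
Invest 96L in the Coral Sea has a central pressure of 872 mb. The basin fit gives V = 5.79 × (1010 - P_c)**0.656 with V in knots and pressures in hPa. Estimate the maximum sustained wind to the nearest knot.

147 kt

ΔP = 1010 − 872 = 138 mb.
138^0.656 ≈ 25.337.
V ≈ 5.79 × 25.337 ≈ 146.7 kt.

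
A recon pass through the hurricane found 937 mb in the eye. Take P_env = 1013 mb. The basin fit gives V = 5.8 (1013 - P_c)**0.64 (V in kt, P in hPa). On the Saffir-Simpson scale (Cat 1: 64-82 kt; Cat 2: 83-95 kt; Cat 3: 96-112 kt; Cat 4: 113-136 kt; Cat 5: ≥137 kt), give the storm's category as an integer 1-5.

2

ΔP = 1013 − 937 = 76 mb.
V ≈ 5.8 × 76^0.64 = 5.8 × 15.99 ≈ 93 kt.
93 kt falls in the Category 2 band.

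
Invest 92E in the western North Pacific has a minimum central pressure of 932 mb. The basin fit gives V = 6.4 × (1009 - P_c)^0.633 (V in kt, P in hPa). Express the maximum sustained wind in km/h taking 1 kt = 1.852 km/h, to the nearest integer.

185 km/h

ΔP = 1009 − 932 = 77 mb.
V ≈ 6.4 × 77^0.633 = 6.4 × 15.637 ≈ 100.076 kt.
100.076 × 1.852 ≈ 185.34 km/h → 185 km/h.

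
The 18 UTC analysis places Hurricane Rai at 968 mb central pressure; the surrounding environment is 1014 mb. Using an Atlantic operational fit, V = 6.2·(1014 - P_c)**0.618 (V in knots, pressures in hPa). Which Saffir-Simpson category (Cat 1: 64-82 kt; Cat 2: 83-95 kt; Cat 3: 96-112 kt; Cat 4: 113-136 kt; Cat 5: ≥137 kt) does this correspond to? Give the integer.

1

ΔP = 1014 − 968 = 46 mb.
V ≈ 6.2 × 46^0.618 = 6.2 × 10.66 ≈ 66 kt.
66 kt falls in the Category 1 band.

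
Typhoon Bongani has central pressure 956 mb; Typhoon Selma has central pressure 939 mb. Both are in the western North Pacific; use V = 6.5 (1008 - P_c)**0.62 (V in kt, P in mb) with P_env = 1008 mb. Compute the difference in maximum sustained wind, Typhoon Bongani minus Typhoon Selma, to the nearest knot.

Typhoon Bongani: ΔP = 52; V ≈ 6.5 × 52^0.62 ≈ 75.31 kt.
Typhoon Selma: ΔP = 69; V ≈ 6.5 × 69^0.62 ≈ 89.74 kt.
Difference ≈ 75.31 − 89.74 = -14.43 → -14 kt.

-14 kt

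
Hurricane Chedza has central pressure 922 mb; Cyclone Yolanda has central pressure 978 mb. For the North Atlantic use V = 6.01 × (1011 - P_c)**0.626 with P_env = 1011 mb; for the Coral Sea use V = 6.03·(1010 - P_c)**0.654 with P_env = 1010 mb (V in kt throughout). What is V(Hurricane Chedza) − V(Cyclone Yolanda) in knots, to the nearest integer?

Hurricane Chedza: ΔP = 89; V ≈ 6.01 × 89^0.626 ≈ 99.81 kt.
Cyclone Yolanda: ΔP = 32; V ≈ 6.03 × 32^0.654 ≈ 58.17 kt.
Difference ≈ 99.81 − 58.17 = 41.64 → 42 kt.

42 kt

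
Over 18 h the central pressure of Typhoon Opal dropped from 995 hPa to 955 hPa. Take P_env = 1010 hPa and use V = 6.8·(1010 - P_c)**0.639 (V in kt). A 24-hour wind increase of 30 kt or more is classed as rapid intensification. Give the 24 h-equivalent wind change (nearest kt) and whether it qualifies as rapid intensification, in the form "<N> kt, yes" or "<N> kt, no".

V₁: ΔP = 15, V ≈ 6.8 × 15^0.639 ≈ 38.37 kt.
V₂: ΔP = 55, V ≈ 6.8 × 55^0.639 ≈ 88.02 kt.
ΔV over 18 h = 49.65 kt → 24 h equivalent = 49.65 × 24/18 ≈ 66.20 kt.
66 kt ≥ 30 kt ⇒ rapid intensification.

66 kt, yes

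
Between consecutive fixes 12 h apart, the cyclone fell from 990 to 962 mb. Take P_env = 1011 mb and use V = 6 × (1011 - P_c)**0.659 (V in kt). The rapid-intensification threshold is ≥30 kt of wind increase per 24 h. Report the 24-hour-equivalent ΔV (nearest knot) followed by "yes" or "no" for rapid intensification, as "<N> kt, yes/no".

67 kt, yes

V₁: ΔP = 21, V ≈ 6 × 21^0.659 ≈ 44.62 kt.
V₂: ΔP = 49, V ≈ 6 × 49^0.659 ≈ 77.98 kt.
ΔV over 12 h = 33.36 kt → 24 h equivalent = 33.36 × 24/12 ≈ 66.72 kt.
67 kt ≥ 30 kt ⇒ rapid intensification.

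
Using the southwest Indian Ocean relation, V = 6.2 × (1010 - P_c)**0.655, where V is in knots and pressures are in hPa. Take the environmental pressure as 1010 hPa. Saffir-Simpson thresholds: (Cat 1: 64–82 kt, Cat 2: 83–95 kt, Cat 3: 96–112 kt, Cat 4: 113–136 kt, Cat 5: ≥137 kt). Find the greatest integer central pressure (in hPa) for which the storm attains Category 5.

Category 5 begins at V = 137 kt.
Required ΔP = (137/6.2)^(1/0.655) = 22.097^1.527 ≈ 112.83 hPa.
P_c ≤ 1010 − 112.83 = 897.17, so the highest integer P_c is 897 hPa.

897 hPa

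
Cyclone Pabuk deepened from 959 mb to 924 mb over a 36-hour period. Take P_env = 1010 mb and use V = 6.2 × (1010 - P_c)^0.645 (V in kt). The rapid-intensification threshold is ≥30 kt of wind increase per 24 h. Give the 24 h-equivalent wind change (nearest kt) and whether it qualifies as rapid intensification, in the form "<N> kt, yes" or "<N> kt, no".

21 kt, no

V₁: ΔP = 51, V ≈ 6.2 × 51^0.645 ≈ 78.30 kt.
V₂: ΔP = 86, V ≈ 6.2 × 86^0.645 ≈ 109.68 kt.
ΔV over 36 h = 31.38 kt → 24 h equivalent = 31.38 × 24/36 ≈ 20.92 kt.
21 kt < 30 kt ⇒ not rapid intensification.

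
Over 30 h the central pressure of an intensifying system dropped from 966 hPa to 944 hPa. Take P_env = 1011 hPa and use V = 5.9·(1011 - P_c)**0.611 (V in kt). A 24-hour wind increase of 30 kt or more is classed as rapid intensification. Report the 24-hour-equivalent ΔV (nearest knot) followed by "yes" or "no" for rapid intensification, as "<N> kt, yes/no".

13 kt, no

V₁: ΔP = 45, V ≈ 5.9 × 45^0.611 ≈ 60.39 kt.
V₂: ΔP = 67, V ≈ 5.9 × 67^0.611 ≈ 77.02 kt.
ΔV over 30 h = 16.63 kt → 24 h equivalent = 16.63 × 24/30 ≈ 13.30 kt.
13 kt < 30 kt ⇒ not rapid intensification.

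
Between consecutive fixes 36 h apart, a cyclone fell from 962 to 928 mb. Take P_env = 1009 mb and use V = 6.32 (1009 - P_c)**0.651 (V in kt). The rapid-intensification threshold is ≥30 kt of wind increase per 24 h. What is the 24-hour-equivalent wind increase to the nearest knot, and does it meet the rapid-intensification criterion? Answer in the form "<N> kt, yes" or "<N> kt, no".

22 kt, no

V₁: ΔP = 47, V ≈ 6.32 × 47^0.651 ≈ 77.49 kt.
V₂: ΔP = 81, V ≈ 6.32 × 81^0.651 ≈ 110.44 kt.
ΔV over 36 h = 32.95 kt → 24 h equivalent = 32.95 × 24/36 ≈ 21.97 kt.
22 kt < 30 kt ⇒ not rapid intensification.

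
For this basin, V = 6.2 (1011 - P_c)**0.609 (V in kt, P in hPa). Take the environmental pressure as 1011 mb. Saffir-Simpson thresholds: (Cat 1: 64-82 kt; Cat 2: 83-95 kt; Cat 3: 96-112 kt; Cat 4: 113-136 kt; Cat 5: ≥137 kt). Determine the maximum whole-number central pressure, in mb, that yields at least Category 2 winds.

Category 2 begins at V = 83 kt.
Required ΔP = (83/6.2)^(1/0.609) = 13.387^1.642 ≈ 70.80 mb.
P_c ≤ 1011 − 70.80 = 940.20, so the highest integer P_c is 940 mb.

940 mb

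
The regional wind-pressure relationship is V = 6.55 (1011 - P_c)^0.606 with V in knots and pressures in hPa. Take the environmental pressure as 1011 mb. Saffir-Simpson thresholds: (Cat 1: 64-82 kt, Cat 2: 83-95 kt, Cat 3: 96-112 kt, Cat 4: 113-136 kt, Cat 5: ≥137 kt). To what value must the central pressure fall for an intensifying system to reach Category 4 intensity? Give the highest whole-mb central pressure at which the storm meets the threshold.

Category 4 begins at V = 113 kt.
Required ΔP = (113/6.55)^(1/0.606) = 17.252^1.650 ≈ 109.90 mb.
P_c ≤ 1011 − 109.90 = 901.10, so the highest integer P_c is 901 mb.

901 mb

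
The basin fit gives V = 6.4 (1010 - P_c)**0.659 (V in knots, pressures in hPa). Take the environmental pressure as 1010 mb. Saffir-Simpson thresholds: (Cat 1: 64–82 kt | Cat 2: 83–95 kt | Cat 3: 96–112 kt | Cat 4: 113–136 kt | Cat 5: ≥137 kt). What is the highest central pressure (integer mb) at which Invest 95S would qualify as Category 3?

949 mb

Category 3 begins at V = 96 kt.
Required ΔP = (96/6.4)^(1/0.659) = 15.000^1.517 ≈ 60.91 mb.
P_c ≤ 1010 − 60.91 = 949.09, so the highest integer P_c is 949 mb.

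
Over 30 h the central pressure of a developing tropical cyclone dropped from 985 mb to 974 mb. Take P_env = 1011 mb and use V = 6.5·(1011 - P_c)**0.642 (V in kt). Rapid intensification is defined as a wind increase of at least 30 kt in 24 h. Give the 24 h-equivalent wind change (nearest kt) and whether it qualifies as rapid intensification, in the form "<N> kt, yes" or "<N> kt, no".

11 kt, no

V₁: ΔP = 26, V ≈ 6.5 × 26^0.642 ≈ 52.64 kt.
V₂: ΔP = 37, V ≈ 6.5 × 37^0.642 ≈ 66.02 kt.
ΔV over 30 h = 13.38 kt → 24 h equivalent = 13.38 × 24/30 ≈ 10.70 kt.
11 kt < 30 kt ⇒ not rapid intensification.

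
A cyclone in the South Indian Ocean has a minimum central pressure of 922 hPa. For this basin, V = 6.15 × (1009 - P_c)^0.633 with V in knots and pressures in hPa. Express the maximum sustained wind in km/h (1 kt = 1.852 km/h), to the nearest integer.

192 km/h

ΔP = 1009 − 922 = 87 hPa.
V ≈ 6.15 × 87^0.633 = 6.15 × 16.893 ≈ 103.894 kt.
103.894 × 1.852 ≈ 192.41 km/h → 192 km/h.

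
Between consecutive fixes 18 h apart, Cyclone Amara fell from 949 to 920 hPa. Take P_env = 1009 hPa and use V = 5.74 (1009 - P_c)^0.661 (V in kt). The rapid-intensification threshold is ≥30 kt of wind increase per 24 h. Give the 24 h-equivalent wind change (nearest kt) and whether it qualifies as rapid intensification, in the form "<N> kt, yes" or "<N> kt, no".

V₁: ΔP = 60, V ≈ 5.74 × 60^0.661 ≈ 85.95 kt.
V₂: ΔP = 89, V ≈ 5.74 × 89^0.661 ≈ 111.55 kt.
ΔV over 18 h = 25.60 kt → 24 h equivalent = 25.60 × 24/18 ≈ 34.13 kt.
34 kt ≥ 30 kt ⇒ rapid intensification.

34 kt, yes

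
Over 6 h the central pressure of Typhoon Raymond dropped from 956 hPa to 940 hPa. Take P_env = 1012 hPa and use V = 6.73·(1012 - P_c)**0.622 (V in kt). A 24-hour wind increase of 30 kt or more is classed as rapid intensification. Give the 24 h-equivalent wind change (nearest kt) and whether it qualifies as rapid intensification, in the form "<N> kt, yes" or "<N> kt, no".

56 kt, yes

V₁: ΔP = 56, V ≈ 6.73 × 56^0.622 ≈ 82.30 kt.
V₂: ΔP = 72, V ≈ 6.73 × 72^0.622 ≈ 96.22 kt.
ΔV over 6 h = 13.92 kt → 24 h equivalent = 13.92 × 24/6 ≈ 55.68 kt.
56 kt ≥ 30 kt ⇒ rapid intensification.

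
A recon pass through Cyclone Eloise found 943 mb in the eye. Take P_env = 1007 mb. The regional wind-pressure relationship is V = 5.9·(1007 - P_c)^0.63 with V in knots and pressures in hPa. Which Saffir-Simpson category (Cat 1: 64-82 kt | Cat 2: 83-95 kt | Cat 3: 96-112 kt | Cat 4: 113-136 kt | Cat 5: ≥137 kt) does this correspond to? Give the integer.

ΔP = 1007 − 943 = 64 mb.
V ≈ 5.9 × 64^0.63 = 5.9 × 13.74 ≈ 81 kt.
81 kt falls in the Category 1 band.

1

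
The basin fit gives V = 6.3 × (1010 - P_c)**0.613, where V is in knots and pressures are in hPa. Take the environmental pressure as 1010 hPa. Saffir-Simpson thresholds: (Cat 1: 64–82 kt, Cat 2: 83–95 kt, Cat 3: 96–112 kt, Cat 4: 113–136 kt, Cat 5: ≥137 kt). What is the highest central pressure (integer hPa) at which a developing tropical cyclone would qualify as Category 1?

Category 1 begins at V = 64 kt.
Required ΔP = (64/6.3)^(1/0.613) = 10.159^1.631 ≈ 43.90 hPa.
P_c ≤ 1010 − 43.90 = 966.10, so the highest integer P_c is 966 hPa.

966 hPa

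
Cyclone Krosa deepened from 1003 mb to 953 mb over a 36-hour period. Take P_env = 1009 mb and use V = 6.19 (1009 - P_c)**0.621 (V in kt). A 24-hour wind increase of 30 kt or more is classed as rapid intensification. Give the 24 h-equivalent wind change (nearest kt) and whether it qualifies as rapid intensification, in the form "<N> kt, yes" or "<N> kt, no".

V₁: ΔP = 6, V ≈ 6.19 × 6^0.621 ≈ 18.83 kt.
V₂: ΔP = 56, V ≈ 6.19 × 56^0.621 ≈ 75.39 kt.
ΔV over 36 h = 56.56 kt → 24 h equivalent = 56.56 × 24/36 ≈ 37.71 kt.
38 kt ≥ 30 kt ⇒ rapid intensification.

38 kt, yes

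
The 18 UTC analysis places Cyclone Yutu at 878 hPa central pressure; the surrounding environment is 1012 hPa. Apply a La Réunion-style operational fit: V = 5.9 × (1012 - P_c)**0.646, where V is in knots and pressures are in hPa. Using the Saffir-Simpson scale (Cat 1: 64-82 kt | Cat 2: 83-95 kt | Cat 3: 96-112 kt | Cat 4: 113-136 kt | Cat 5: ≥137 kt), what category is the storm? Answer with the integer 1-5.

ΔP = 1012 − 878 = 134 hPa.
V ≈ 5.9 × 134^0.646 = 5.9 × 23.67 ≈ 140 kt.
140 kt falls in the Category 5 band.

5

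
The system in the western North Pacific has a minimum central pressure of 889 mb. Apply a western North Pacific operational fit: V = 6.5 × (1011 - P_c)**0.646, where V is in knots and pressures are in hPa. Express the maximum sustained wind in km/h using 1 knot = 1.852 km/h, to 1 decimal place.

268.1 km/h

ΔP = 1011 − 889 = 122 mb.
V ≈ 6.5 × 122^0.646 = 6.5 × 22.273 ≈ 144.778 kt.
144.778 × 1.852 ≈ 268.13 km/h → 268.1 km/h.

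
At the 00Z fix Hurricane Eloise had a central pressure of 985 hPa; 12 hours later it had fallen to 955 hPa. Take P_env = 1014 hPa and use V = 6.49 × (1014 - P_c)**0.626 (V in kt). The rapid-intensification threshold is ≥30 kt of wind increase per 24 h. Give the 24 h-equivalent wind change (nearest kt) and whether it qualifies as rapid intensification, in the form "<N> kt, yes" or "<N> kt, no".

60 kt, yes

V₁: ΔP = 29, V ≈ 6.49 × 29^0.626 ≈ 53.42 kt.
V₂: ΔP = 59, V ≈ 6.49 × 59^0.626 ≈ 83.33 kt.
ΔV over 12 h = 29.91 kt → 24 h equivalent = 29.91 × 24/12 ≈ 59.82 kt.
60 kt ≥ 30 kt ⇒ rapid intensification.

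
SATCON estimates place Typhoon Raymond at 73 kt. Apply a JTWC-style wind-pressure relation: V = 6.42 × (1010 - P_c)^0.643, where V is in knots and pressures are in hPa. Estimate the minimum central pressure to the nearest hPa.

ΔP = (V / 6.42)^(1/0.643) = (73/6.42)^1.555.
73/6.42 = 11.371; 11.371^1.555 ≈ 43.85 hPa.
P_c = 1010 − 43.85 = 966.15 ≈ 966 hPa.

966 hPa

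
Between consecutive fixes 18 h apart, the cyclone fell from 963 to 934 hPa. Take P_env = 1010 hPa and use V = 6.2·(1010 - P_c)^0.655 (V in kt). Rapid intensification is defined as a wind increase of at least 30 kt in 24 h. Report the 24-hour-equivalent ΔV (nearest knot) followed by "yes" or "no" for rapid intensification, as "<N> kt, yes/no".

V₁: ΔP = 47, V ≈ 6.2 × 47^0.655 ≈ 77.20 kt.
V₂: ΔP = 76, V ≈ 6.2 × 76^0.655 ≈ 105.76 kt.
ΔV over 18 h = 28.56 kt → 24 h equivalent = 28.56 × 24/18 ≈ 38.08 kt.
38 kt ≥ 30 kt ⇒ rapid intensification.

38 kt, yes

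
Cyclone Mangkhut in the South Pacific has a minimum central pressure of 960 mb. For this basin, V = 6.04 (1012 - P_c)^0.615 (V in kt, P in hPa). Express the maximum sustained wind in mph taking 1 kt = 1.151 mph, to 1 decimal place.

ΔP = 1012 − 960 = 52 mb.
V ≈ 6.04 × 52^0.615 = 6.04 × 11.359 ≈ 68.609 kt.
68.609 × 1.151 ≈ 78.97 mph → 79.0 mph.

79.0 mph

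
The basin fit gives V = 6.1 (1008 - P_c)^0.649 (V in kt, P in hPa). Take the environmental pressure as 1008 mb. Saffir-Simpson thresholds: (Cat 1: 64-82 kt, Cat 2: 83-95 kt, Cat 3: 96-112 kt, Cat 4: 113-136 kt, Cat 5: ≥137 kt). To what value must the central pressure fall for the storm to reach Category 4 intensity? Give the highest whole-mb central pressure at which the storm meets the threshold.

918 mb

Category 4 begins at V = 113 kt.
Required ΔP = (113/6.1)^(1/0.649) = 18.525^1.541 ≈ 89.82 mb.
P_c ≤ 1008 − 89.82 = 918.18, so the highest integer P_c is 918 mb.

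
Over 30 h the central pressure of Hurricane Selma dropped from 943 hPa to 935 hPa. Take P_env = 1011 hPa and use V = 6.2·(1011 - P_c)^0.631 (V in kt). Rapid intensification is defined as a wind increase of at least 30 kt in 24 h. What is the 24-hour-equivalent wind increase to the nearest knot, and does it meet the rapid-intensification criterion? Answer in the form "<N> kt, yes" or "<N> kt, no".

V₁: ΔP = 68, V ≈ 6.2 × 68^0.631 ≈ 88.86 kt.
V₂: ΔP = 76, V ≈ 6.2 × 76^0.631 ≈ 95.32 kt.
ΔV over 30 h = 6.46 kt → 24 h equivalent = 6.46 × 24/30 ≈ 5.17 kt.
5 kt < 30 kt ⇒ not rapid intensification.

5 kt, no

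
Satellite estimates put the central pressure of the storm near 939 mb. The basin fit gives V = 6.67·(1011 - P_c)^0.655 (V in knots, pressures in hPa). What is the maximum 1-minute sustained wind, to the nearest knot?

110 kt

ΔP = 1011 − 939 = 72 mb.
72^0.655 ≈ 16.465.
V ≈ 6.67 × 16.465 ≈ 109.8 kt.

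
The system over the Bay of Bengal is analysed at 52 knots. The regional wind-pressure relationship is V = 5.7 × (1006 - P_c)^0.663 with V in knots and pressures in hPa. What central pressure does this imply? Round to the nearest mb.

978 mb

ΔP = (V / 5.7)^(1/0.663) = (52/5.7)^1.508.
52/5.7 = 9.123; 9.123^1.508 ≈ 28.06 mb.
P_c = 1006 − 28.06 = 977.94 ≈ 978 mb.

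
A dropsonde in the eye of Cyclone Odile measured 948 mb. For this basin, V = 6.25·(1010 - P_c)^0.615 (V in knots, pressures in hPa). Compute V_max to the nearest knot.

ΔP = 1010 − 948 = 62 mb.
62^0.615 ≈ 12.657.
V ≈ 6.25 × 12.657 ≈ 79.1 kt.

79 kt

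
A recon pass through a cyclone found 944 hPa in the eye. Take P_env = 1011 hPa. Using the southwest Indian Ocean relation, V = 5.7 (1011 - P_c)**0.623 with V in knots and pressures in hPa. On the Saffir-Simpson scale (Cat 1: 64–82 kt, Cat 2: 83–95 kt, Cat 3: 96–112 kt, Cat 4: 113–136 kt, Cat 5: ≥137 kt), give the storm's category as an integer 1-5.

ΔP = 1011 − 944 = 67 hPa.
V ≈ 5.7 × 67^0.623 = 5.7 × 13.73 ≈ 78 kt.
78 kt falls in the Category 1 band.

1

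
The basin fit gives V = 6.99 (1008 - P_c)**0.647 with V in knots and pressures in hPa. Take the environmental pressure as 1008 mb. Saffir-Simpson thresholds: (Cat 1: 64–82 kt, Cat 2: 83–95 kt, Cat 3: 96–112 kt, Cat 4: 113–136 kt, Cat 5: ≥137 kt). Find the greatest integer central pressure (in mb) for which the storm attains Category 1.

977 mb

Category 1 begins at V = 64 kt.
Required ΔP = (64/6.99)^(1/0.647) = 9.156^1.546 ≈ 30.65 mb.
P_c ≤ 1008 − 30.65 = 977.35, so the highest integer P_c is 977 mb.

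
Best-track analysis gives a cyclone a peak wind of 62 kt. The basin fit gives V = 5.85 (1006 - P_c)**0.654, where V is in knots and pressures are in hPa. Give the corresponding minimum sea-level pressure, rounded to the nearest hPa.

969 hPa

ΔP = (V / 5.85)^(1/0.654) = (62/5.85)^1.529.
62/5.85 = 10.598; 10.598^1.529 ≈ 36.95 hPa.
P_c = 1006 − 36.95 = 969.05 ≈ 969 hPa.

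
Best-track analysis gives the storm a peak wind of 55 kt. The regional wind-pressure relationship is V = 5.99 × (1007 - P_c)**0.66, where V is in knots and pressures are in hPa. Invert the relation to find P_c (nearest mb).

ΔP = (V / 5.99)^(1/0.66) = (55/5.99)^1.515.
55/5.99 = 9.182; 9.182^1.515 ≈ 28.77 mb.
P_c = 1007 − 28.77 = 978.23 ≈ 978 mb.

978 mb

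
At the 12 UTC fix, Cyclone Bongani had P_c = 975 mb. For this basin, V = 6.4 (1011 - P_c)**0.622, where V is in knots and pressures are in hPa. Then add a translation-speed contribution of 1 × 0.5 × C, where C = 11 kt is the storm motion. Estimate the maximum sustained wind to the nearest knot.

ΔP = 1011 − 975 = 36 mb.
36^0.622 ≈ 9.290.
V ≈ 6.4 × 9.290 ≈ 59.5 kt.
Translation term: 1 × 0.5 × 11 = 5.5 kt.
Corrected V ≈ 65 kt → 65 kt.

65 kt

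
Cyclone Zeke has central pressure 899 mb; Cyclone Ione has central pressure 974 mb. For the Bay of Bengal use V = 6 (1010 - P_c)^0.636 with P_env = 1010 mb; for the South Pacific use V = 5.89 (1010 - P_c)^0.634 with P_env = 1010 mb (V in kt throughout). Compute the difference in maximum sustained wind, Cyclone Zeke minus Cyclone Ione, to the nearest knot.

Cyclone Zeke: ΔP = 111; V ≈ 6 × 111^0.636 ≈ 119.94 kt.
Cyclone Ione: ΔP = 36; V ≈ 5.89 × 36^0.634 ≈ 57.12 kt.
Difference ≈ 119.94 − 57.12 = 62.82 → 63 kt.

63 kt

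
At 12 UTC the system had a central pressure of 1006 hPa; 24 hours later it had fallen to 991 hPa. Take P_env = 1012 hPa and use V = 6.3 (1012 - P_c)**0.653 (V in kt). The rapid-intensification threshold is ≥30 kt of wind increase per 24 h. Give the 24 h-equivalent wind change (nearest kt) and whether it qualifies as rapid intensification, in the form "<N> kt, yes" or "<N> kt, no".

26 kt, no

V₁: ΔP = 6, V ≈ 6.3 × 6^0.653 ≈ 20.30 kt.
V₂: ΔP = 21, V ≈ 6.3 × 21^0.653 ≈ 46.00 kt.
ΔV over 24 h = 25.70 kt → 24 h equivalent = 25.70 × 24/24 ≈ 25.70 kt.
26 kt < 30 kt ⇒ not rapid intensification.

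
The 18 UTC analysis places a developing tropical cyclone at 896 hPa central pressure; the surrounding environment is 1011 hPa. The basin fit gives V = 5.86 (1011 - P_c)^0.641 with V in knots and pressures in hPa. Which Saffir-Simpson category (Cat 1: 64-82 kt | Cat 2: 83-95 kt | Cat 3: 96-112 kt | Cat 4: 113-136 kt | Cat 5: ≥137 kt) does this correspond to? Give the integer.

4

ΔP = 1011 − 896 = 115 hPa.
V ≈ 5.86 × 115^0.641 = 5.86 × 20.94 ≈ 123 kt.
123 kt falls in the Category 4 band.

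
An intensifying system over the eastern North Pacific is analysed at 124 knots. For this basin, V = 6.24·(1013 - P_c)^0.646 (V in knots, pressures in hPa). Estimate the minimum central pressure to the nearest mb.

ΔP = (V / 6.24)^(1/0.646) = (124/6.24)^1.548.
124/6.24 = 19.872; 19.872^1.548 ≈ 102.25 mb.
P_c = 1013 − 102.25 = 910.75 ≈ 911 mb.

911 mb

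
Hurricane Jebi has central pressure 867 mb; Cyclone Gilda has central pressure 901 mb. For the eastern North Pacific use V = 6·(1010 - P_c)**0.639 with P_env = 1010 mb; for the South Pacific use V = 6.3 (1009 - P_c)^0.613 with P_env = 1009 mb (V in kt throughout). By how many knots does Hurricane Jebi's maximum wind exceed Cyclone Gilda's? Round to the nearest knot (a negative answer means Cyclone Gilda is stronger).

Hurricane Jebi: ΔP = 143; V ≈ 6 × 143^0.639 ≈ 143.02 kt.
Cyclone Gilda: ΔP = 108; V ≈ 6.3 × 108^0.613 ≈ 111.13 kt.
Difference ≈ 143.02 − 111.13 = 31.89 → 32 kt.

32 kt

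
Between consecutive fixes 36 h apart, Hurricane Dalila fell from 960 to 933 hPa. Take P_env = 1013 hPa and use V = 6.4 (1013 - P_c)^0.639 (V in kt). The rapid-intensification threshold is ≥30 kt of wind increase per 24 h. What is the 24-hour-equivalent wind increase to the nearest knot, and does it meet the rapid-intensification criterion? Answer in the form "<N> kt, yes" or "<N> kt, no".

V₁: ΔP = 53, V ≈ 6.4 × 53^0.639 ≈ 80.91 kt.
V₂: ΔP = 80, V ≈ 6.4 × 80^0.639 ≈ 105.26 kt.
ΔV over 36 h = 24.35 kt → 24 h equivalent = 24.35 × 24/36 ≈ 16.23 kt.
16 kt < 30 kt ⇒ not rapid intensification.

16 kt, no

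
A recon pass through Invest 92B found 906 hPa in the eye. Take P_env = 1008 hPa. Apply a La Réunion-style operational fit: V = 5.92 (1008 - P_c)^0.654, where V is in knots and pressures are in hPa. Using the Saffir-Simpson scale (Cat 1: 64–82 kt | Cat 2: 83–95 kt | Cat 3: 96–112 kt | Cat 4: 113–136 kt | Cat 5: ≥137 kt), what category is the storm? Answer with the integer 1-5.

ΔP = 1008 − 906 = 102 hPa.
V ≈ 5.92 × 102^0.654 = 5.92 × 20.59 ≈ 122 kt.
122 kt falls in the Category 4 band.

4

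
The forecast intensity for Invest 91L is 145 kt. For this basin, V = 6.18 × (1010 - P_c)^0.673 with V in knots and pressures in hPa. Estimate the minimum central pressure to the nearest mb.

ΔP = (V / 6.18)^(1/0.673) = (145/6.18)^1.486.
145/6.18 = 23.463; 23.463^1.486 ≈ 108.70 mb.
P_c = 1010 − 108.70 = 901.30 ≈ 901 mb.

901 mb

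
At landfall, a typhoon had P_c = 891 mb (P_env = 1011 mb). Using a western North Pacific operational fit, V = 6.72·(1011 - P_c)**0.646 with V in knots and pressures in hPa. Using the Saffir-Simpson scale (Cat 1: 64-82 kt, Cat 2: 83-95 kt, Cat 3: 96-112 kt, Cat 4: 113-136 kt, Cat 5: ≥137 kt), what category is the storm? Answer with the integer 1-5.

5

ΔP = 1011 − 891 = 120 mb.
V ≈ 6.72 × 120^0.646 = 6.72 × 22.04 ≈ 148 kt.
148 kt falls in the Category 5 band.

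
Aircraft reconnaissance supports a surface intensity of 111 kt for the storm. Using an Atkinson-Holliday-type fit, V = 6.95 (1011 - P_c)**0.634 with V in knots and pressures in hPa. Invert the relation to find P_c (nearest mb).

932 mb

ΔP = (V / 6.95)^(1/0.634) = (111/6.95)^1.577.
111/6.95 = 15.971; 15.971^1.577 ≈ 79.07 mb.
P_c = 1011 − 79.07 = 931.93 ≈ 932 mb.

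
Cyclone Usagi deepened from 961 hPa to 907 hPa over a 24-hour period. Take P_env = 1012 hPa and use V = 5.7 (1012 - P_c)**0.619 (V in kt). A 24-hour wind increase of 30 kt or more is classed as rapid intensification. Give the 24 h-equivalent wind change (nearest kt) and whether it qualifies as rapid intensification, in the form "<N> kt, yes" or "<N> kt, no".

37 kt, yes

V₁: ΔP = 51, V ≈ 5.7 × 51^0.619 ≈ 64.99 kt.
V₂: ΔP = 105, V ≈ 5.7 × 105^0.619 ≈ 101.62 kt.
ΔV over 24 h = 36.63 kt → 24 h equivalent = 36.63 × 24/24 ≈ 36.63 kt.
37 kt ≥ 30 kt ⇒ rapid intensification.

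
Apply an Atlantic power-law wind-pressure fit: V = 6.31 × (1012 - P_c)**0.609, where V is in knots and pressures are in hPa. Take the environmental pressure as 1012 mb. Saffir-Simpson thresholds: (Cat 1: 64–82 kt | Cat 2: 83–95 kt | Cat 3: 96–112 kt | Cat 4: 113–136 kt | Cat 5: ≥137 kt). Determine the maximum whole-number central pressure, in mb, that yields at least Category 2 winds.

Category 2 begins at V = 83 kt.
Required ΔP = (83/6.31)^(1/0.609) = 13.154^1.642 ≈ 68.79 mb.
P_c ≤ 1012 − 68.79 = 943.21, so the highest integer P_c is 943 mb.

943 mb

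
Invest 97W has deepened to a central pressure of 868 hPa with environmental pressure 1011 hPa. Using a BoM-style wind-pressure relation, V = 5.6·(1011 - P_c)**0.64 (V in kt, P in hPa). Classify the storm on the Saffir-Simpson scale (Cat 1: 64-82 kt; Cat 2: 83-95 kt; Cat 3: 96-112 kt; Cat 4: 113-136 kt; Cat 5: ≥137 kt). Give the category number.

4

ΔP = 1011 − 868 = 143 hPa.
V ≈ 5.6 × 143^0.64 = 5.6 × 23.96 ≈ 134 kt.
134 kt falls in the Category 4 band.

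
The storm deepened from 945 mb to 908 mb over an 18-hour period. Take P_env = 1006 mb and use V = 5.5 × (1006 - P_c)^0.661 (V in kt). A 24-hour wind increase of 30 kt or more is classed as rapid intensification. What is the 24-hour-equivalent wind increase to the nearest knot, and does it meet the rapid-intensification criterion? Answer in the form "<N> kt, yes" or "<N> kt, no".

V₁: ΔP = 61, V ≈ 5.5 × 61^0.661 ≈ 83.27 kt.
V₂: ΔP = 98, V ≈ 5.5 × 98^0.661 ≈ 113.91 kt.
ΔV over 18 h = 30.64 kt → 24 h equivalent = 30.64 × 24/18 ≈ 40.85 kt.
41 kt ≥ 30 kt ⇒ rapid intensification.

41 kt, yes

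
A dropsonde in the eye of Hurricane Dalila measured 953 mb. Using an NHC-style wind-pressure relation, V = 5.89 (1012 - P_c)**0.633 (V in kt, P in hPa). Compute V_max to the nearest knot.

78 kt

ΔP = 1012 − 953 = 59 mb.
59^0.633 ≈ 13.211.
V ≈ 5.89 × 13.211 ≈ 77.8 kt.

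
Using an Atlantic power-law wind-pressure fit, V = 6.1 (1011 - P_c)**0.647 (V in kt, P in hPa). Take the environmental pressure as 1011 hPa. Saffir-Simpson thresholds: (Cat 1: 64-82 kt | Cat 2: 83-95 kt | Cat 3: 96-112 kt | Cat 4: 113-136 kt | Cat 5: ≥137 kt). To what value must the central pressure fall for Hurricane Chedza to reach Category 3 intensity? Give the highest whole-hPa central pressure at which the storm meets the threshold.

Category 3 begins at V = 96 kt.
Required ΔP = (96/6.1)^(1/0.647) = 15.738^1.546 ≈ 70.79 hPa.
P_c ≤ 1011 − 70.79 = 940.21, so the highest integer P_c is 940 hPa.

940 hPa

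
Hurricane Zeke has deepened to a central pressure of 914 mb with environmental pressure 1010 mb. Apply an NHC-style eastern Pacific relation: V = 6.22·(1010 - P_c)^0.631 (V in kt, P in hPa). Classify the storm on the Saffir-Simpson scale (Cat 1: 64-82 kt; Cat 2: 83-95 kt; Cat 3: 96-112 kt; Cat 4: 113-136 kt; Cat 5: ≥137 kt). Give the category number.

3

ΔP = 1010 − 914 = 96 mb.
V ≈ 6.22 × 96^0.631 = 6.22 × 17.82 ≈ 111 kt.
111 kt falls in the Category 3 band.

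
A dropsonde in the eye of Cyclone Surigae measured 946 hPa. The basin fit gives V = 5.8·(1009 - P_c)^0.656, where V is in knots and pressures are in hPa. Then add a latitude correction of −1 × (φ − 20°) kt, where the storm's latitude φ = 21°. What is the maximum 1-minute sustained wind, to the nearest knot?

ΔP = 1009 − 946 = 63 hPa.
63^0.656 ≈ 15.148.
V ≈ 5.8 × 15.148 ≈ 87.9 kt.
Latitude correction: −1 × (21 − 20) = -1 kt.
Corrected V ≈ 86.9 kt → 87 kt.

87 kt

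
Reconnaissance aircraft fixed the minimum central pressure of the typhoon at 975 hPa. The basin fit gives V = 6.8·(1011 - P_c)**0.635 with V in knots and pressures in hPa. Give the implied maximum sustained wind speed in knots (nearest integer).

66 kt

ΔP = 1011 − 975 = 36 hPa.
36^0.635 ≈ 9.733.
V ≈ 6.8 × 9.733 ≈ 66.2 kt.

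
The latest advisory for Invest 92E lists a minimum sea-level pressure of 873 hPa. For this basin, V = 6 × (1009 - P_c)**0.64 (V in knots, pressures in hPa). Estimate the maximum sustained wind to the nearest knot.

139 kt

ΔP = 1009 − 873 = 136 hPa.
136^0.64 ≈ 23.199.
V ≈ 6 × 23.199 ≈ 139.2 kt.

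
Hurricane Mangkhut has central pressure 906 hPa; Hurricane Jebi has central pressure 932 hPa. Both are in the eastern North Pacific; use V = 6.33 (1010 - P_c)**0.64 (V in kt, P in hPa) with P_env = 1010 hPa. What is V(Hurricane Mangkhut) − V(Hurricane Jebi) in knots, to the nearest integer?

Hurricane Mangkhut: ΔP = 104; V ≈ 6.33 × 104^0.64 ≈ 123.68 kt.
Hurricane Jebi: ΔP = 78; V ≈ 6.33 × 78^0.64 ≈ 102.88 kt.
Difference ≈ 123.68 − 102.88 = 20.80 → 21 kt.

21 kt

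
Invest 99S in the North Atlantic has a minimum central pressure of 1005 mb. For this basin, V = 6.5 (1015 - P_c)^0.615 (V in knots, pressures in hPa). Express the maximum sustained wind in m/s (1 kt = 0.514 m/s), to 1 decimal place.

ΔP = 1015 − 1005 = 10 mb.
V ≈ 6.5 × 10^0.615 = 6.5 × 4.121 ≈ 26.786 kt.
26.786 × 0.514 ≈ 13.77 m/s → 13.8 m/s.

13.8 m/s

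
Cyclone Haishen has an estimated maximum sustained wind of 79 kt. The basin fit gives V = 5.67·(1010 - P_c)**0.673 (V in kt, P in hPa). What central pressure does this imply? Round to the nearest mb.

960 mb

ΔP = (V / 5.67)^(1/0.673) = (79/5.67)^1.486.
79/5.67 = 13.933; 13.933^1.486 ≈ 50.11 mb.
P_c = 1010 − 50.11 = 959.89 ≈ 960 mb.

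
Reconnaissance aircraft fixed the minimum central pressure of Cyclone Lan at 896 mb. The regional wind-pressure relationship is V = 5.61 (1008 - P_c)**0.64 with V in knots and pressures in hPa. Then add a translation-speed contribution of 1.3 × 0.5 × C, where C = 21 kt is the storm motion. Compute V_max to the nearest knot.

129 kt

ΔP = 1008 − 896 = 112 mb.
112^0.64 ≈ 20.488.
V ≈ 5.61 × 20.488 ≈ 114.9 kt.
Translation term: 1.3 × 0.5 × 21 = 13.65 kt.
Corrected V ≈ 128.55 kt → 129 kt.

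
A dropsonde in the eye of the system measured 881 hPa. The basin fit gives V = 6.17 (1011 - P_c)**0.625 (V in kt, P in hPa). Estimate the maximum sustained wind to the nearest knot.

129 kt

ΔP = 1011 − 881 = 130 hPa.
130^0.625 ≈ 20.951.
V ≈ 6.17 × 20.951 ≈ 129.3 kt.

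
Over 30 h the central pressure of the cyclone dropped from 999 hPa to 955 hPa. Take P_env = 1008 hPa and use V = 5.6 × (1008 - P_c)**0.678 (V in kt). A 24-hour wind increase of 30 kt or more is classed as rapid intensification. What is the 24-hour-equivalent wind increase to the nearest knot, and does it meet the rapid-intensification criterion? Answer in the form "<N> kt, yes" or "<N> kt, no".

46 kt, yes

V₁: ΔP = 9, V ≈ 5.6 × 9^0.678 ≈ 24.84 kt.
V₂: ΔP = 53, V ≈ 5.6 × 53^0.678 ≈ 82.65 kt.
ΔV over 30 h = 57.81 kt → 24 h equivalent = 57.81 × 24/30 ≈ 46.25 kt.
46 kt ≥ 30 kt ⇒ rapid intensification.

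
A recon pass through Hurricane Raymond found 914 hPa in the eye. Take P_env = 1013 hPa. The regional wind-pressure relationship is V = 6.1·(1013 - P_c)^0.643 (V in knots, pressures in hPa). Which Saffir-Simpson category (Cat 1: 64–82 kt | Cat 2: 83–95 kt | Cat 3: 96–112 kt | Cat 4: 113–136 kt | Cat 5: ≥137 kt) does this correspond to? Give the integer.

ΔP = 1013 − 914 = 99 hPa.
V ≈ 6.1 × 99^0.643 = 6.1 × 19.20 ≈ 117 kt.
117 kt falls in the Category 4 band.

4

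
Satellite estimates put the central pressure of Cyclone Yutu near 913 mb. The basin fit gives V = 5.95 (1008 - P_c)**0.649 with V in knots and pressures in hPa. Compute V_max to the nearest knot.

ΔP = 1008 − 913 = 95 mb.
95^0.649 ≈ 19.211.
V ≈ 5.95 × 19.211 ≈ 114.3 kt.

114 kt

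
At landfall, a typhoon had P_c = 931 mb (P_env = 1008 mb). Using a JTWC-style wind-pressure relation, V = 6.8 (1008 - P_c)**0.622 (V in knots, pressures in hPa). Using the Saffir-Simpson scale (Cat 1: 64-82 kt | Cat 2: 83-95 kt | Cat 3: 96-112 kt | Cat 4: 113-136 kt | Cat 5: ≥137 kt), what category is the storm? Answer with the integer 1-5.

ΔP = 1008 − 931 = 77 mb.
V ≈ 6.8 × 77^0.622 = 6.8 × 14.91 ≈ 101 kt.
101 kt falls in the Category 3 band.

3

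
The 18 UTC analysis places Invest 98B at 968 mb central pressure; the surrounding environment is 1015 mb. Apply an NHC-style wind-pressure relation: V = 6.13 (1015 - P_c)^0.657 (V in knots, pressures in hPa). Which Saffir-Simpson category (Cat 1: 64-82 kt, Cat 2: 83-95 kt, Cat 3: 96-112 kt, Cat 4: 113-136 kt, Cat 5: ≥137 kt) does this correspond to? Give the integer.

1

ΔP = 1015 − 968 = 47 mb.
V ≈ 6.13 × 47^0.657 = 6.13 × 12.55 ≈ 77 kt.
77 kt falls in the Category 1 band.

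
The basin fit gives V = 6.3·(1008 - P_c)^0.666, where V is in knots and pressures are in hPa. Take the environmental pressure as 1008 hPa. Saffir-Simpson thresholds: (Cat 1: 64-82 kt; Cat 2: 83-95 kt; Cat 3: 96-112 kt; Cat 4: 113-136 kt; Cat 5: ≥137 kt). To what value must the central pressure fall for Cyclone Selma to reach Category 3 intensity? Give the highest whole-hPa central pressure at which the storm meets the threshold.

Category 3 begins at V = 96 kt.
Required ΔP = (96/6.3)^(1/0.666) = 15.238^1.502 ≈ 59.73 hPa.
P_c ≤ 1008 − 59.73 = 948.27, so the highest integer P_c is 948 hPa.

948 hPa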